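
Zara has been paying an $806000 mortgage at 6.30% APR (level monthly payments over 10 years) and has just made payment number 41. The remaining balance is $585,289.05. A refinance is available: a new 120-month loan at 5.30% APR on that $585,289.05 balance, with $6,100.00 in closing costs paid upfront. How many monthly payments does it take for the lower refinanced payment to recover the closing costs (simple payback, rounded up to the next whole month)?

Current payment = 806,000 × 6.3%/12 / (1 − (1+0.0052500)^−120) = $9,070.16.
Refinanced payment = 585,289.05 × 0.0044167 / (1 − (1+0.0044167)^−120) = $6,294.08.
Monthly savings = $9,070.16 − $6,294.08 = $2,776.08.
Break-even = $6,100.00 / $2,776.08 = 2.20 → 3 months.

3 months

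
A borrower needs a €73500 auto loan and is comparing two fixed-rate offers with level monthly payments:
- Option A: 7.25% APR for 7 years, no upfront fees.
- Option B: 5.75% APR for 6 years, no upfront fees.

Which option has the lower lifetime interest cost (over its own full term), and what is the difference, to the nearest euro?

Option A: monthly rate = 7.25%/12 = 0.0060417; payment = 73,500 × 0.0060417 / (1 − (1+0.0060417)^−84) = €1,118.32.
Total interest on Option A = 84 × €1,118.32 − €73,500 = €20,438.88.
Option B: at 5.75% the monthly rate is 0.0047917, so the payment is 73,500 × 0.0047917 / (1 − 1.0047917^−72) = €1,209.45.
Total interest on Option B = 72 × €1,209.45 − €73,500 = €13,580.40.
Option B is lower by €6,858.48.

Option B by €6,858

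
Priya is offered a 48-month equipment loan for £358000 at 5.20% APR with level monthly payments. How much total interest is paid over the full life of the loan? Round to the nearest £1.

£39,294

At 5.20% the monthly rate is 0.0043333, so the payment is 358,000 × 0.0043333 / (1 − 1.0043333^−48) = £8,276.96.
Total paid = 48 × £8,276.96 = £397,294.08; interest = £397,294.08 − £358,000 = £39,294.08.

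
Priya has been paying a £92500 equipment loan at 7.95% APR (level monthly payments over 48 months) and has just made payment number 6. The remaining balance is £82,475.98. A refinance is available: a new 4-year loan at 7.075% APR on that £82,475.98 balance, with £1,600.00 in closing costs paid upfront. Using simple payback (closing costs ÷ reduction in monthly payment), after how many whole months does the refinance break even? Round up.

6 months

Current payment = 92,500 × 7.95%/12 / (1 − (1+0.0066250)^−48) = £2,256.02.
Refinanced payment = 82,475.98 × 0.0058958 / (1 − (1+0.0058958)^−48) = £1,977.86.
Monthly savings = £2,256.02 − £1,977.86 = £278.16.
Break-even = £1,600.00 / £278.16 = 5.75 → 6 months.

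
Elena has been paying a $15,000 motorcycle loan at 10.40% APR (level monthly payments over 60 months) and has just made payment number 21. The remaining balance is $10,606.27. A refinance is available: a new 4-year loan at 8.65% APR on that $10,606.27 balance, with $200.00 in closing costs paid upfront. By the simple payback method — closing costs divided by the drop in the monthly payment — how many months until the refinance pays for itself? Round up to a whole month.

Current payment = 15,000 × 10.4%/12 / (1 − (1+0.0086667)^−60) = $321.67.
Refinanced payment = 10,606.27 × 0.0072083 / (1 − (1+0.0072083)^−48) = $262.18.
Monthly savings = $321.67 − $262.18 = $59.49.
Break-even = $200.00 / $59.49 = 3.36 → 4 months.

4 months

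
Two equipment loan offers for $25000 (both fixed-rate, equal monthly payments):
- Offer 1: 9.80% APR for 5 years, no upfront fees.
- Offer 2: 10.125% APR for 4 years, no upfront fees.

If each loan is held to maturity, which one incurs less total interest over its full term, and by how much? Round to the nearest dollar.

Offer 1: at 9.80% the monthly rate is 0.0081667, so the payment is 25,000 × 0.0081667 / (1 − 1.0081667^−60) = $528.72.
Total interest on Offer 1 = 60 × $528.72 − $25,000 = $6,723.20.
Offer 2: monthly rate = 10.125%/12 = 0.0084375; payment = 25,000 × 0.0084375 / (1 − (1+0.0084375)^−48) = $635.57.
Total interest on Offer 2 = 48 × $635.57 − $25,000 = $5,507.36.
Offer 2 is lower by $1,215.84.

Offer 2 by $1,216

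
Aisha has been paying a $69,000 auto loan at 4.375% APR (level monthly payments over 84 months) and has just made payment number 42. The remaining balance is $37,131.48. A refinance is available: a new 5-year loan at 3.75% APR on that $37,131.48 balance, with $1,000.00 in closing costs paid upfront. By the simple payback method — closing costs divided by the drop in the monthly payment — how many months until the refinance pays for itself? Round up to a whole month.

Current payment = 69,000 × 4.375%/12 / (1 − (1+0.0036458)^−84) = $955.10.
Refinanced payment = 37,131.48 × 0.0031250 / (1 − (1+0.0031250)^−60) = $679.65.
Monthly savings = $955.10 − $679.65 = $275.45.
Break-even = $1,000.00 / $275.45 = 3.63 → 4 months.

4 months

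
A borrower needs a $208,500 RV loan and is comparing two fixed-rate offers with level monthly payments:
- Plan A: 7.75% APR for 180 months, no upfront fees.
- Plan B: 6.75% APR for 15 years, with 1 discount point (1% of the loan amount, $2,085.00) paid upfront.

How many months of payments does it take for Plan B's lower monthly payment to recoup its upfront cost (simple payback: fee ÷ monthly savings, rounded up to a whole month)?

Plan A: monthly rate = 7.75%/12 = 0.0064583; payment = 208,500 × 0.0064583 / (1 − (1+0.0064583)^−180) = $1,962.56.
Plan B: at 6.75% the monthly rate is 0.0056250, so the payment is 208,500 × 0.0056250 / (1 − 1.0056250^−180) = $1,845.04.
Monthly savings = $1,962.56 − $1,845.04 = $117.52.
Break-even = $2,085.00 / $117.52 = 17.74 → 18 months.

18 months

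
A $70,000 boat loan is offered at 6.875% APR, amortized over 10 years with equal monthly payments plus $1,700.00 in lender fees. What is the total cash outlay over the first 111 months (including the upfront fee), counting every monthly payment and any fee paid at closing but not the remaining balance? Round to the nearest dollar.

$91,417

Monthly rate = 6.875%/12 = 0.0057292; payment = 70,000 × 0.0057292 / (1 − (1+0.0057292)^−120) = $808.26.
Total outlay = 111 × $808.26 + $1,700.00 = $91,416.86.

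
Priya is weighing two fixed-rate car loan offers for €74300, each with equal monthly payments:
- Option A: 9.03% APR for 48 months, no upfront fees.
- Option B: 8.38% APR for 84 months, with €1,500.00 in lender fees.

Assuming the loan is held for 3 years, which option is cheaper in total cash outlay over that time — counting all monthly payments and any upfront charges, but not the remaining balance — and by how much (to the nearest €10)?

Option B by €22,900

Option A: at 9.03% the monthly rate is 0.0075250, so the payment is 74,300 × 0.0075250 / (1 − 1.0075250^−48) = €1,850.02.
Option B: at 8.38% the monthly rate is 0.0069833, so the payment is 74,300 × 0.0069833 / (1 − 1.0069833^−84) = €1,172.17.
Over 36 months: Option A costs 36 × €1,850.02 = €66,600.72; Option B costs 36 × €1,172.17 + €1,500.00 = €43,698.12.
Option B is cheaper by €66,600.72 − €43,698.12 = €22,902.60.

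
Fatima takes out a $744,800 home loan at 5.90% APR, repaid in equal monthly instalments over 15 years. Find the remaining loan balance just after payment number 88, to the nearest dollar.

$461,256

With monthly rate i = 5.9%/12 = 0.0049167, the balance after k of n payments is P · [(1+i)^n − (1+i)^k] / [(1+i)^n − 1].
(1+0.0049167)^180 = 2.41773579 and (1+0.0049167)^88 = 1.53972911, so the balance is 744,800 × (2.41773579 − 1.53972911) / (2.41773579 − 1) = $461,256.16.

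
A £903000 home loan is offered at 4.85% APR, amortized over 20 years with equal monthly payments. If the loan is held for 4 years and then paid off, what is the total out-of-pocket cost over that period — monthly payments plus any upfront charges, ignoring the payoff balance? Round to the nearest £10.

At 4.85% the monthly rate is 0.0040417, so the payment is 903,000 × 0.0040417 / (1 − 1.0040417^−240) = £5,884.83.
Total outlay = 48 × £5,884.83 = £282,471.84.

£282,470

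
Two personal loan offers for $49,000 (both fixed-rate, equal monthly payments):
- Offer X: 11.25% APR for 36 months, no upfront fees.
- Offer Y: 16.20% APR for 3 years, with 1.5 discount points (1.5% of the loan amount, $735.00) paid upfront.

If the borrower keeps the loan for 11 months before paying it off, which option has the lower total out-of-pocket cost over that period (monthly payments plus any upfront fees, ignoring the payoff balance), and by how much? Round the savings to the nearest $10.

Offer X by $2,030

Offer X: monthly rate = 11.25%/12 = 0.0093750; payment = 49,000 × 0.0093750 / (1 − (1+0.0093750)^−36) = $1,610.00.
Offer Y: monthly rate = 16.2%/12 = 0.0135000; payment = 49,000 × 0.0135000 / (1 − (1+0.0135000)^−36) = $1,727.54.
Over 11 months: Offer X costs 11 × $1,610.00 = $17,710.00; Offer Y costs 11 × $1,727.54 + $735.00 = $19,737.94.
Offer X is cheaper by $19,737.94 − $17,710.00 = $2,027.94.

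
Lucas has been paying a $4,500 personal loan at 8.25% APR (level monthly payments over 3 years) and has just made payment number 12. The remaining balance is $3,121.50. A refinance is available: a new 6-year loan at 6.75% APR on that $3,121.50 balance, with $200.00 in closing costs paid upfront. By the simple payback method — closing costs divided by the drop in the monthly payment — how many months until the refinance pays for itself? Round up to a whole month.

3 months

Current payment = 4,500 × 8.25%/12 / (1 − (1+0.0068750)^−36) = $141.53.
Refinanced payment = 3,121.50 × 0.0056250 / (1 − (1+0.0056250)^−72) = $52.84.
Monthly savings = $141.53 − $52.84 = $88.69.
Break-even = $200.00 / $88.69 = 2.26 → 3 months.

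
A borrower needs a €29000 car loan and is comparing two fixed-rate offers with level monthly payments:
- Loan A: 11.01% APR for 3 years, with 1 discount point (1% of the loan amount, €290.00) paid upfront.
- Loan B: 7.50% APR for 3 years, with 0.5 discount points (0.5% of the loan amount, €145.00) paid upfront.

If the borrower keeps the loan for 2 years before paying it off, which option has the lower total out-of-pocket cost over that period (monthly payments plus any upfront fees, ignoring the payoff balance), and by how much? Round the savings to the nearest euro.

Loan A: at 11.01% the monthly rate is 0.0091750, so the payment is 29,000 × 0.0091750 / (1 − 1.0091750^−36) = €949.56.
Loan B: monthly rate = 7.5%/12 = 0.0062500; payment = 29,000 × 0.0062500 / (1 − (1+0.0062500)^−36) = €902.08.
Over 24 months: Loan A costs 24 × €949.56 + €290.00 = €23,079.44; Loan B costs 24 × €902.08 + €145.00 = €21,794.92.
Loan B is cheaper by €23,079.44 − €21,794.92 = €1,284.52.

Loan B by €1,285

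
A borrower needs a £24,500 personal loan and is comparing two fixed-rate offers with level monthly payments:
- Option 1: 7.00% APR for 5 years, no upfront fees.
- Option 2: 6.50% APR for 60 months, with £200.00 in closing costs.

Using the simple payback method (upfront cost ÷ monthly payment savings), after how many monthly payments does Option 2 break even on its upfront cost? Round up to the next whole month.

35 months

Option 1: monthly rate = 7%/12 = 0.0058333; payment = 24,500 × 0.0058333 / (1 − (1+0.0058333)^−60) = £485.13.
Option 2: monthly rate = 6.5%/12 = 0.0054167; payment = 24,500 × 0.0054167 / (1 − (1+0.0054167)^−60) = £479.37.
Monthly savings = £485.13 − £479.37 = £5.76.
Break-even = £200.00 / £5.76 = 34.72 → 35 months.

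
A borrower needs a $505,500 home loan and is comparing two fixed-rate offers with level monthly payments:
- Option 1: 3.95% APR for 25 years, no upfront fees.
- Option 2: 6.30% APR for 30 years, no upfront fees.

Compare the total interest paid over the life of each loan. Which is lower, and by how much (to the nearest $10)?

Option 1: at 3.95% the monthly rate is 0.0032917, so the payment is 505,500 × 0.0032917 / (1 − 1.0032917^−300) = $2,654.28.
Total interest on Option 1 = 300 × $2,654.28 − $505,500 = $290,784.00.
Option 2: monthly rate = 6.3%/12 = 0.0052500; payment = 505,500 × 0.0052500 / (1 − (1+0.0052500)^−360) = $3,128.91.
Total interest on Option 2 = 360 × $3,128.91 − $505,500 = $620,907.60.
Option 1 is lower by $330,123.60.

Option 1 by $330,120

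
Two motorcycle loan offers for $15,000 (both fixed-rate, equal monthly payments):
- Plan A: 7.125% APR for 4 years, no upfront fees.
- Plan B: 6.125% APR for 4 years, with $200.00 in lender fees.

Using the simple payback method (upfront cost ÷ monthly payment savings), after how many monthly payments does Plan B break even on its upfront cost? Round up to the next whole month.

Plan A: at 7.125% the monthly rate is 0.0059375, so the payment is 15,000 × 0.0059375 / (1 − 1.0059375^−48) = $360.06.
Plan B: at 6.125% the monthly rate is 0.0051042, so the payment is 15,000 × 0.0051042 / (1 − 1.0051042^−48) = $353.14.
Monthly savings = $360.06 − $353.14 = $6.92.
Break-even = $200.00 / $6.92 = 28.90 → 29 months.

29 months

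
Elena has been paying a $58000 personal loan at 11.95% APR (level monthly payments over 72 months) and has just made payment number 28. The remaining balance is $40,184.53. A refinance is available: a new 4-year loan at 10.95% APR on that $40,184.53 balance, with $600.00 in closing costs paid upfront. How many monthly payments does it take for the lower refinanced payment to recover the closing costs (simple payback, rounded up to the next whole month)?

7 months

Current payment = 58,000 × 11.95%/12 / (1 − (1+0.0099583)^−72) = $1,132.40.
Refinanced payment = 40,184.53 × 0.0091250 / (1 − (1+0.0091250)^−48) = $1,037.61.
Monthly savings = $1,132.40 − $1,037.61 = $94.79.
Break-even = $600.00 / $94.79 = 6.33 → 7 months.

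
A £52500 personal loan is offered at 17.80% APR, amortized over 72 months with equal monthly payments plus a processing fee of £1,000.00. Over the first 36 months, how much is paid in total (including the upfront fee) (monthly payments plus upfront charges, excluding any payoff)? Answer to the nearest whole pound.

Monthly rate = 17.8%/12 = 0.0148333; payment = 52,500 × 0.0148333 / (1 − (1+0.0148333)^−72) = £1,191.48.
Total outlay = 36 × £1,191.48 + £1,000.00 = £43,893.28.

£43,893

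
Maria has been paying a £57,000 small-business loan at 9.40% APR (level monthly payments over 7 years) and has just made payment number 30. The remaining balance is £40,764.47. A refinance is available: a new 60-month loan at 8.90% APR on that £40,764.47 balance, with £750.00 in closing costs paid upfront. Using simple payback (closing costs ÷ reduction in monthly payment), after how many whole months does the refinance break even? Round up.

Current payment = 57,000 × 9.4%/12 / (1 − (1+0.0078333)^−84) = £928.69.
Refinanced payment = 40,764.47 × 0.0074167 / (1 − (1+0.0074167)^−60) = £844.23.
Monthly savings = £928.69 − £844.23 = £84.46.
Break-even = £750.00 / £84.46 = 8.88 → 9 months.

9 months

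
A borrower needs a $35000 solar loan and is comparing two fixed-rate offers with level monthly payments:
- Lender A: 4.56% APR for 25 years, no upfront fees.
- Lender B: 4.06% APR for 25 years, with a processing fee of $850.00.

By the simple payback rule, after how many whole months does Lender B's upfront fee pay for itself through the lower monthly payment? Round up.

Lender A: monthly rate = 4.56%/12 = 0.0038000; payment = 35,000 × 0.0038000 / (1 − (1+0.0038000)^−300) = $195.74.
Lender B: at 4.06% the monthly rate is 0.0033833, so the payment is 35,000 × 0.0033833 / (1 − 1.0033833^−300) = $185.90.
Monthly savings = $195.74 − $185.90 = $9.84.
Break-even = $850.00 / $9.84 = 86.38 → 87 months.

87 months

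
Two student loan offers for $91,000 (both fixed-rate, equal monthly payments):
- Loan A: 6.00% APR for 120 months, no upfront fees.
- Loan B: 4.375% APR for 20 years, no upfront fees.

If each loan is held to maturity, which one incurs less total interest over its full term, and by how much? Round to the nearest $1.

Loan A: at 6.00% the monthly rate is 0.0050000, so the payment is 91,000 × 0.0050000 / (1 − 1.0050000^−120) = $1,010.29.
Total interest on Loan A = 120 × $1,010.29 − $91,000 = $30,234.80.
Loan B: monthly rate = 4.375%/12 = 0.0036458; payment = 91,000 × 0.0036458 / (1 − (1+0.0036458)^−240) = $569.59.
Total interest on Loan B = 240 × $569.59 − $91,000 = $45,701.60.
Loan A is lower by $15,466.80.

Loan A by $15,467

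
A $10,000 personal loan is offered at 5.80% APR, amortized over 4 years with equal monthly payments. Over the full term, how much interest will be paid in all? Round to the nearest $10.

At 5.80% the monthly rate is 0.0048333, so the payment is 10,000 × 0.0048333 / (1 − 1.0048333^−48) = $233.93.
Total paid = 48 × $233.93 = $11,228.64; interest = $11,228.64 − $10,000 = $1,228.64.

$1,230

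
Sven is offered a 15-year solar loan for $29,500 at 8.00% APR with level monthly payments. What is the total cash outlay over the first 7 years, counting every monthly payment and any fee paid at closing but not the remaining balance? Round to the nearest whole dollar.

At 8.00% the monthly rate is 0.0066667, so the payment is 29,500 × 0.0066667 / (1 − 1.0066667^−180) = $281.92.
Total outlay = 84 × $281.92 = $23,681.28.

$23,681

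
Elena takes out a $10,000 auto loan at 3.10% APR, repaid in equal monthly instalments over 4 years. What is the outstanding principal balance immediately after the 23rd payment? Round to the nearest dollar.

With monthly rate i = 3.1%/12 = 0.0025833, the balance after k of n payments is P · [(1+i)^n − (1+i)^k] / [(1+i)^n − 1].
(1+0.0025833)^48 = 1.13183489 and (1+0.0025833)^23 = 1.06113602, so the balance is 10,000 × (1.13183489 − 1.06113602) / (1.13183489 − 1) = $5,362.68.

$5,363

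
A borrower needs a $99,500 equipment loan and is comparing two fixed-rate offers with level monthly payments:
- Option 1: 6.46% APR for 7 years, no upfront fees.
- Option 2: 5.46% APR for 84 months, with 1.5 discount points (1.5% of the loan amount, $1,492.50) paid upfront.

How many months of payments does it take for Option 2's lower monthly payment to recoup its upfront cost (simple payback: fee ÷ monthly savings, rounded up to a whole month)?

Option 1: monthly rate = 6.46%/12 = 0.0053833; payment = 99,500 × 0.0053833 / (1 − (1+0.0053833)^−84) = $1,475.59.
Option 2: monthly rate = 5.46%/12 = 0.0045500; payment = 99,500 × 0.0045500 / (1 − (1+0.0045500)^−84) = $1,427.93.
Monthly savings = $1,475.59 − $1,427.93 = $47.66.
Break-even = $1,492.50 / $47.66 = 31.32 → 32 months.

32 months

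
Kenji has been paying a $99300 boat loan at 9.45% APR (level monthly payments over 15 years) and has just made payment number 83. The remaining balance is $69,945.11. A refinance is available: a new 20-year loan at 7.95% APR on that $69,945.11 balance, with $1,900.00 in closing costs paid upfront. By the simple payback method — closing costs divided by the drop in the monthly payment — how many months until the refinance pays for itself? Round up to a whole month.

5 months

Current payment = 99,300 × 9.45%/12 / (1 − (1+0.0078750)^−180) = $1,033.92.
Refinanced payment = 69,945.11 × 0.0066250 / (1 − (1+0.0066250)^−240) = $582.87.
Monthly savings = $1,033.92 − $582.87 = $451.05.
Break-even = $1,900.00 / $451.05 = 4.21 → 5 months.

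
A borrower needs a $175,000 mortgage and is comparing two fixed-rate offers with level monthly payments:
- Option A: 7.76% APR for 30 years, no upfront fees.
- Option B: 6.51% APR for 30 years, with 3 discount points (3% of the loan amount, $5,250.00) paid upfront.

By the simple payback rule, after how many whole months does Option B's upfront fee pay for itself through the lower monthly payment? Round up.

36 months

Option A: at 7.76% the monthly rate is 0.0064667, so the payment is 175,000 × 0.0064667 / (1 − 1.0064667^−360) = $1,254.93.
Option B: monthly rate = 6.51%/12 = 0.0054250; payment = 175,000 × 0.0054250 / (1 − (1+0.0054250)^−360) = $1,107.27.
Monthly savings = $1,254.93 − $1,107.27 = $147.66.
Break-even = $5,250.00 / $147.66 = 35.55 → 36 months.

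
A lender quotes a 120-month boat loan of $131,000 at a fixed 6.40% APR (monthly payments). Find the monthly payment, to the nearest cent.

Monthly rate = 6.4%/12 = 0.0053333; payment = 131,000 × 0.0053333 / (1 − (1+0.0053333)^−120) = $1,480.82.

$1,480.82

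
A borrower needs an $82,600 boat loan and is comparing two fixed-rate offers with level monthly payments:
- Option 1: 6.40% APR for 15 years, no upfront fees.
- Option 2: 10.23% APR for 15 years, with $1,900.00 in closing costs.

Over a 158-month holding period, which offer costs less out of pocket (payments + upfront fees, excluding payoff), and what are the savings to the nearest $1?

Option 1 by $31,016

Option 1: monthly rate = 6.4%/12 = 0.0053333; payment = 82,600 × 0.0053333 / (1 − (1+0.0053333)^−180) = $715.00.
Option 2: at 10.23% the monthly rate is 0.0085250, so the payment is 82,600 × 0.0085250 / (1 − 1.0085250^−180) = $899.28.
Over 158 months: Option 1 costs 158 × $715.00 = $112,970.00; Option 2 costs 158 × $899.28 + $1,900.00 = $143,986.24.
Option 1 is cheaper by $143,986.24 − $112,970.00 = $31,016.24.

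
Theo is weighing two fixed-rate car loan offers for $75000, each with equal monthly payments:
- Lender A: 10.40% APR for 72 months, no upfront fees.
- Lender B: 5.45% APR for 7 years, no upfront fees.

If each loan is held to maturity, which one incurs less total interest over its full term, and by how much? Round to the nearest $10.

Lender A: monthly rate = 10.4%/12 = 0.0086667; payment = 75,000 × 0.0086667 / (1 − (1+0.0086667)^−72) = $1,404.61.
Total interest on Lender A = 72 × $1,404.61 − $75,000 = $26,131.92.
Lender B: at 5.45% the monthly rate is 0.0045417, so the payment is 75,000 × 0.0045417 / (1 − 1.0045417^−84) = $1,075.97.
Total interest on Lender B = 84 × $1,075.97 − $75,000 = $15,381.48.
Lender B is lower by $10,750.44.

Lender B by $10,750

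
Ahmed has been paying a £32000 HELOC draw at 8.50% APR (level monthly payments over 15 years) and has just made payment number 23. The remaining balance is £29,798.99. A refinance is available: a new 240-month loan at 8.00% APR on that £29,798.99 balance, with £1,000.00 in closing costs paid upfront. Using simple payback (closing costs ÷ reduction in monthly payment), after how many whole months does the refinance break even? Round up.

Current payment = 32,000 × 8.5%/12 / (1 − (1+0.0070833)^−180) = £315.12.
Refinanced payment = 29,798.99 × 0.0066667 / (1 − (1+0.0066667)^−240) = £249.25.
Monthly savings = £315.12 − £249.25 = £65.87.
Break-even = £1,000.00 / £65.87 = 15.18 → 16 months.

16 months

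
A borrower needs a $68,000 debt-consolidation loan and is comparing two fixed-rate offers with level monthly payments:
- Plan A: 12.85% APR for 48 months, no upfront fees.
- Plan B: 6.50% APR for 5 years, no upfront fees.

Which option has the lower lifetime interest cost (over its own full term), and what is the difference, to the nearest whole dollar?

Plan B by $7,492

Plan A: at 12.85% the monthly rate is 0.0107083, so the payment is 68,000 × 0.0107083 / (1 − 1.0107083^−48) = $1,819.21.
Total interest on Plan A = 48 × $1,819.21 − $68,000 = $19,322.08.
Plan B: monthly rate = 6.5%/12 = 0.0054167; payment = 68,000 × 0.0054167 / (1 − (1+0.0054167)^−60) = $1,330.50.
Total interest on Plan B = 60 × $1,330.50 − $68,000 = $11,830.00.
Plan B is lower by $7,492.08.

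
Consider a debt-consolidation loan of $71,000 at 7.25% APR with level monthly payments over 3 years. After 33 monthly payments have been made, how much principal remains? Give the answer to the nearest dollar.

With monthly rate i = 7.25%/12 = 0.0060417, the balance after k of n payments is P · [(1+i)^n − (1+i)^k] / [(1+i)^n − 1].
(1+0.0060417)^36 = 1.24215230 and (1+0.0060417)^33 = 1.21990762, so the balance is 71,000 × (1.24215230 − 1.21990762) / (1.24215230 − 1) = $6,522.23.

$6,522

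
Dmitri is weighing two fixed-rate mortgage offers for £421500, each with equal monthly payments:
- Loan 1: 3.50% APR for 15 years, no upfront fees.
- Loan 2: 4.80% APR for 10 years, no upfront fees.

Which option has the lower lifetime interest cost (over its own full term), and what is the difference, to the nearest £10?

Loan 2 by £10,830

Loan 1: at 3.50% the monthly rate is 0.0029167, so the payment is 421,500 × 0.0029167 / (1 − 1.0029167^−180) = £3,013.23.
Total interest on Loan 1 = 180 × £3,013.23 − £421,500 = £120,881.40.
Loan 2: monthly rate = 4.8%/12 = 0.0040000; payment = 421,500 × 0.0040000 / (1 − (1+0.0040000)^−120) = £4,429.57.
Total interest on Loan 2 = 120 × £4,429.57 − £421,500 = £110,048.40.
Loan 2 is lower by £10,833.00.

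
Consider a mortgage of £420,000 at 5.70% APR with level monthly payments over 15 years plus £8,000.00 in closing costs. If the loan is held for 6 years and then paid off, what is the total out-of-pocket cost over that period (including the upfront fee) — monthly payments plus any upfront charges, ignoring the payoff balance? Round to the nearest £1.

£258,307

Monthly rate = 5.7%/12 = 0.0047500; payment = 420,000 × 0.0047500 / (1 − (1+0.0047500)^−180) = £3,476.49.
Total outlay = 72 × £3,476.49 + £8,000.00 = £258,307.28.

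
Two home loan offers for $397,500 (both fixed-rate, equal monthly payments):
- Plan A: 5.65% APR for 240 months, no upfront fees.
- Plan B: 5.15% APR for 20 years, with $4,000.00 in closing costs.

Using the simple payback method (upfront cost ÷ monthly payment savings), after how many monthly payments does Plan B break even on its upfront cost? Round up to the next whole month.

Plan A: monthly rate = 5.65%/12 = 0.0047083; payment = 397,500 × 0.0047083 / (1 − (1+0.0047083)^−240) = $2,768.14.
Plan B: monthly rate = 5.15%/12 = 0.0042917; payment = 397,500 × 0.0042917 / (1 − (1+0.0042917)^−240) = $2,656.37.
Monthly savings = $2,768.14 − $2,656.37 = $111.77.
Break-even = $4,000.00 / $111.77 = 35.79 → 36 months.

36 months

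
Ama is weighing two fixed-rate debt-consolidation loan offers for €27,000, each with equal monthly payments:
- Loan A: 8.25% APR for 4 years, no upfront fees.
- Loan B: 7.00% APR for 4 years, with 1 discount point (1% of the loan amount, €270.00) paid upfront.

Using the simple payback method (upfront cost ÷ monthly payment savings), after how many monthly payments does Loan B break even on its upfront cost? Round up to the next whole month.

Loan A: at 8.25% the monthly rate is 0.0068750, so the payment is 27,000 × 0.0068750 / (1 − 1.0068750^−48) = €662.32.
Loan B: at 7.00% the monthly rate is 0.0058333, so the payment is 27,000 × 0.0058333 / (1 − 1.0058333^−48) = €646.55.
Monthly savings = €662.32 − €646.55 = €15.77.
Break-even = €270.00 / €15.77 = 17.12 → 18 months.

18 months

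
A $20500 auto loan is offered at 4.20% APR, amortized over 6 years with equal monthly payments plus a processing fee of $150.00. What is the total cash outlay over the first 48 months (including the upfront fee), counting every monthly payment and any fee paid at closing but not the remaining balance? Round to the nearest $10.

At 4.20% the monthly rate is 0.0035000, so the payment is 20,500 × 0.0035000 / (1 − 1.0035000^−72) = $322.60.
Total outlay = 48 × $322.60 + $150.00 = $15,634.80.

$15,630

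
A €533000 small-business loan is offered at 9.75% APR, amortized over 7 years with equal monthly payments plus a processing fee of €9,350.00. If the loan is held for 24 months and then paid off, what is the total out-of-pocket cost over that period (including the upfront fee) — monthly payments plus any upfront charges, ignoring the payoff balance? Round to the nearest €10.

€220,060

At 9.75% the monthly rate is 0.0081250, so the payment is 533,000 × 0.0081250 / (1 − 1.0081250^−84) = €8,779.73.
Total outlay = 24 × €8,779.73 + €9,350.00 = €220,063.52.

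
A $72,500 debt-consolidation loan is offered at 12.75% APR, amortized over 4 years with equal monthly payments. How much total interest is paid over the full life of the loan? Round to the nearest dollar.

At 12.75% the monthly rate is 0.0106250, so the payment is 72,500 × 0.0106250 / (1 − 1.0106250^−48) = $1,936.01.
Total paid = 48 × $1,936.01 = $92,928.48; interest = $92,928.48 − $72,500 = $20,428.48.

$20,428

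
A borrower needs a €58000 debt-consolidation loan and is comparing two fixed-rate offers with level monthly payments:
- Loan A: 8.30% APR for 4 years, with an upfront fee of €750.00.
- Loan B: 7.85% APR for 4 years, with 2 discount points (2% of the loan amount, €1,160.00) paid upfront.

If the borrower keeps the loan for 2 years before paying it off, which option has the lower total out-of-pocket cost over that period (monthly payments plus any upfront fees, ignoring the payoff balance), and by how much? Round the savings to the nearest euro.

Loan A: monthly rate = 8.3%/12 = 0.0069167; payment = 58,000 × 0.0069167 / (1 − (1+0.0069167)^−48) = €1,424.13.
Loan B: monthly rate = 7.85%/12 = 0.0065417; payment = 58,000 × 0.0065417 / (1 − (1+0.0065417)^−48) = €1,411.87.
Over 24 months: Loan A costs 24 × €1,424.13 + €750.00 = €34,929.12; Loan B costs 24 × €1,411.87 + €1,160.00 = €35,044.88.
Loan A is cheaper by €35,044.88 − €34,929.12 = €115.76.

Loan A by €116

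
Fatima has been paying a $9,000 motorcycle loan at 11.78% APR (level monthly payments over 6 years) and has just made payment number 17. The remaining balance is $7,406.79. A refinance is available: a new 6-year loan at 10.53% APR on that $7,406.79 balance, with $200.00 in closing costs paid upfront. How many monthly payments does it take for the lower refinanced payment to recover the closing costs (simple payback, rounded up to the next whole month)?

Current payment = 9,000 × 11.78%/12 / (1 − (1+0.0098167)^−72) = $174.92.
Refinanced payment = 7,406.79 × 0.0087750 / (1 − (1+0.0087750)^−72) = $139.20.
Monthly savings = $174.92 − $139.20 = $35.72.
Break-even = $200.00 / $35.72 = 5.60 → 6 months.

6 months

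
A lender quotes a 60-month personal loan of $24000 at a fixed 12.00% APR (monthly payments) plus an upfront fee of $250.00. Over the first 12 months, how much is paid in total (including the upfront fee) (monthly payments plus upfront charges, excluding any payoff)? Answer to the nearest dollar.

$6,656

Monthly rate = 12%/12 = 0.0100000; payment = 24,000 × 0.0100000 / (1 − (1+0.0100000)^−60) = $533.87.
Total outlay = 12 × $533.87 + $250.00 = $6,656.44.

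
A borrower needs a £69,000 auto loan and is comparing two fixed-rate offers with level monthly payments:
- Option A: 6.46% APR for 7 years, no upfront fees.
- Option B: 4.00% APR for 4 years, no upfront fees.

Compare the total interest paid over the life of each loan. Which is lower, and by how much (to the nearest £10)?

Option A: monthly rate = 6.46%/12 = 0.0053833; payment = 69,000 × 0.0053833 / (1 − (1+0.0053833)^−84) = £1,023.28.
Total interest on Option A = 84 × £1,023.28 − £69,000 = £16,955.52.
Option B: at 4.00% the monthly rate is 0.0033333, so the payment is 69,000 × 0.0033333 / (1 − 1.0033333^−48) = £1,557.95.
Total interest on Option B = 48 × £1,557.95 − £69,000 = £5,781.60.
Option B is lower by £11,173.92.

Option B by £11,170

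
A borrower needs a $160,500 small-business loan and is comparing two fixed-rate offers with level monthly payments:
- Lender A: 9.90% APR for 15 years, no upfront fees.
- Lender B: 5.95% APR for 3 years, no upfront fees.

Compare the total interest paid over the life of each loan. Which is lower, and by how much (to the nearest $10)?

Lender A: at 9.90% the monthly rate is 0.0082500, so the payment is 160,500 × 0.0082500 / (1 − 1.0082500^−180) = $1,714.94.
Total interest on Lender A = 180 × $1,714.94 − $160,500 = $148,189.20.
Lender B: at 5.95% the monthly rate is 0.0049583, so the payment is 160,500 × 0.0049583 / (1 − 1.0049583^−36) = $4,879.09.
Total interest on Lender B = 36 × $4,879.09 − $160,500 = $15,147.24.
Lender B is lower by $133,041.96.

Lender B by $133,040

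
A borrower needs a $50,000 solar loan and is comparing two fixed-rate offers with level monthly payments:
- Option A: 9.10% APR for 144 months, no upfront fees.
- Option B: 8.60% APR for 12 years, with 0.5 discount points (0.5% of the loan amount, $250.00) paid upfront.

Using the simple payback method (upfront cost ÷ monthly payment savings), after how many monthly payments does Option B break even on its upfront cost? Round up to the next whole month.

18 months

Option A: at 9.10% the monthly rate is 0.0075833, so the payment is 50,000 × 0.0075833 / (1 − 1.0075833^−144) = $571.83.
Option B: at 8.60% the monthly rate is 0.0071667, so the payment is 50,000 × 0.0071667 / (1 − 1.0071667^−144) = $557.81.
Monthly savings = $571.83 − $557.81 = $14.02.
Break-even = $250.00 / $14.02 = 17.83 → 18 months.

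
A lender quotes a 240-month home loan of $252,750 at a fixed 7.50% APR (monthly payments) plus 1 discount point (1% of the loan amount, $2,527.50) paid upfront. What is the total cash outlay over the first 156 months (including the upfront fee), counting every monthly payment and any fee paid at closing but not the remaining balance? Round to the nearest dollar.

$320,165

At 7.50% the monthly rate is 0.0062500, so the payment is 252,750 × 0.0062500 / (1 − 1.0062500^−240) = $2,036.14.
Total outlay = 156 × $2,036.14 + $2,527.50 = $320,165.34.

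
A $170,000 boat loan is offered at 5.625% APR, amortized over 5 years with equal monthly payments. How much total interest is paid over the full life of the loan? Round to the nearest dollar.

$25,421

At 5.625% the monthly rate is 0.0046875, so the payment is 170,000 × 0.0046875 / (1 − 1.0046875^−60) = $3,257.01.
Total paid = 60 × $3,257.01 = $195,420.60; interest = $195,420.60 − $170,000 = $25,420.60.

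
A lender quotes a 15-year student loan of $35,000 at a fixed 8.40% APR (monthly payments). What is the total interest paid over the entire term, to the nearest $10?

$26,670

At 8.40% the monthly rate is 0.0070000, so the payment is 35,000 × 0.0070000 / (1 − 1.0070000^−180) = $342.61.
Total paid = 180 × $342.61 = $61,669.80; interest = $61,669.80 − $35,000 = $26,669.80.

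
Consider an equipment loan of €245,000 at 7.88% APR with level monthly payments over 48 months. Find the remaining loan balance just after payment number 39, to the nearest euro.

With monthly rate i = 7.88%/12 = 0.0065667, the balance after k of n payments is P · [(1+i)^n − (1+i)^k] / [(1+i)^n − 1].
(1+0.0065667)^48 = 1.36912192 and (1+0.0065667)^39 = 1.29080080, so the balance is 245,000 × (1.36912192 − 1.29080080) / (1.36912192 − 1) = €51,984.65.

€51,985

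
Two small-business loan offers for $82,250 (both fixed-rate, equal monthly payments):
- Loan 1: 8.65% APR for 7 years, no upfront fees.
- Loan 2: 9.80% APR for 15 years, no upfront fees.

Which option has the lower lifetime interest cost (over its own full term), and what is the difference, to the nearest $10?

Loan 1 by $47,350

Loan 1: monthly rate = 8.65%/12 = 0.0072083; payment = 82,250 × 0.0072083 / (1 − (1+0.0072083)^−84) = $1,308.76.
Total interest on Loan 1 = 84 × $1,308.76 − $82,250 = $27,685.84.
Loan 2: monthly rate = 9.8%/12 = 0.0081667; payment = 82,250 × 0.0081667 / (1 − (1+0.0081667)^−180) = $873.83.
Total interest on Loan 2 = 180 × $873.83 − $82,250 = $75,039.40.
Loan 1 is lower by $47,353.56.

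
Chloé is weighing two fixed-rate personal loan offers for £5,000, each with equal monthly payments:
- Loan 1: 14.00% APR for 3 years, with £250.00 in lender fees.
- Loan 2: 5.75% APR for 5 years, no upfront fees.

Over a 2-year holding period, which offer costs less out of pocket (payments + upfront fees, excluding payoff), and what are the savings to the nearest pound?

Loan 2 by £2,045

Loan 1: at 14.00% the monthly rate is 0.0116667, so the payment is 5,000 × 0.0116667 / (1 − 1.0116667^−36) = £170.89.
Loan 2: at 5.75% the monthly rate is 0.0047917, so the payment is 5,000 × 0.0047917 / (1 − 1.0047917^−60) = £96.08.
Over 24 months: Loan 1 costs 24 × £170.89 + £250.00 = £4,351.36; Loan 2 costs 24 × £96.08 = £2,305.92.
Loan 2 is cheaper by £4,351.36 − £2,305.92 = £2,045.44.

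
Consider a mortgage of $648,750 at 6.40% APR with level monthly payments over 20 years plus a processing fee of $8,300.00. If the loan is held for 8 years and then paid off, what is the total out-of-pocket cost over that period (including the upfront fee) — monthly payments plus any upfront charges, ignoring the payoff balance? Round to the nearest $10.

$468,980

Monthly rate = 6.4%/12 = 0.0053333; payment = 648,750 × 0.0053333 / (1 − (1+0.0053333)^−240) = $4,798.79.
Total outlay = 96 × $4,798.79 + $8,300.00 = $468,983.84.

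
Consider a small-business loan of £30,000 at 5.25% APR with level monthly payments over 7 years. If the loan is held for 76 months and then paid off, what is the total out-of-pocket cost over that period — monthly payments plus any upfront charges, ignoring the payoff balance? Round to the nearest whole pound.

Monthly rate = 5.25%/12 = 0.0043750; payment = 30,000 × 0.0043750 / (1 − (1+0.0043750)^−84) = £427.55.
Total outlay = 76 × £427.55 = £32,493.80.

£32,494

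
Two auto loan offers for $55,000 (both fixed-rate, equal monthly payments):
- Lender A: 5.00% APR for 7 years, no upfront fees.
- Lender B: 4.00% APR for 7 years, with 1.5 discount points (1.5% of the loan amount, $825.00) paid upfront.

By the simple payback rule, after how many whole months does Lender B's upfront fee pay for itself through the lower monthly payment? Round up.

Lender A: at 5.00% the monthly rate is 0.0041667, so the payment is 55,000 × 0.0041667 / (1 − 1.0041667^−84) = $777.36.
Lender B: at 4.00% the monthly rate is 0.0033333, so the payment is 55,000 × 0.0033333 / (1 − 1.0033333^−84) = $751.78.
Monthly savings = $777.36 − $751.78 = $25.58.
Break-even = $825.00 / $25.58 = 32.25 → 33 months.

33 months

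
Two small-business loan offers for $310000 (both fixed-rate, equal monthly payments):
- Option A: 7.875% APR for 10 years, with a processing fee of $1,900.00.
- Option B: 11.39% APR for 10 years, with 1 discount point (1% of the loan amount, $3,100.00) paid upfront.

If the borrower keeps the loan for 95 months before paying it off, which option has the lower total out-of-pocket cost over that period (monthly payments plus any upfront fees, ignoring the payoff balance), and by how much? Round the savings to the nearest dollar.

Option A: monthly rate = 7.875%/12 = 0.0065625; payment = 310,000 × 0.0065625 / (1 − (1+0.0065625)^−120) = $3,740.71.
Option B: at 11.39% the monthly rate is 0.0094917, so the payment is 310,000 × 0.0094917 / (1 − 1.0094917^−120) = $4,338.97.
Over 95 months: Option A costs 95 × $3,740.71 + $1,900.00 = $357,267.45; Option B costs 95 × $4,338.97 + $3,100.00 = $415,302.15.
Option A is cheaper by $415,302.15 − $357,267.45 = $58,034.70.

Option A by $58,035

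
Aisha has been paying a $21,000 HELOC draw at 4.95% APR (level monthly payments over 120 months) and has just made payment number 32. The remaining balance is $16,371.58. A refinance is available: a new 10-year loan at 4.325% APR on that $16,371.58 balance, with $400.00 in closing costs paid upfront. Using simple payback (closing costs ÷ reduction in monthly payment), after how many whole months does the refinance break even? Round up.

8 months

Current payment = 21,000 × 4.95%/12 / (1 − (1+0.0041250)^−120) = $222.22.
Refinanced payment = 16,371.58 × 0.0036042 / (1 − (1+0.0036042)^−120) = $168.29.
Monthly savings = $222.22 − $168.29 = $53.93.
Break-even = $400.00 / $53.93 = 7.42 → 8 months.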